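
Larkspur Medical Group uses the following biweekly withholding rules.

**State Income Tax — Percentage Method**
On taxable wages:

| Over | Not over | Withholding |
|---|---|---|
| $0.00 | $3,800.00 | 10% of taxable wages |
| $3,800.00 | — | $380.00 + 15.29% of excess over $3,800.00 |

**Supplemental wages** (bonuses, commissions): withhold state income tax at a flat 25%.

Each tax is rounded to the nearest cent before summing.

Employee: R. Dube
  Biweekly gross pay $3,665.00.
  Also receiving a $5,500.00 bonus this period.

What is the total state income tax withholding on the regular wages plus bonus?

State Income Tax: taxable = $3,665.00
  10% × $3,665.00 = $366.50
Supplemental (25% flat on bonus): 25% × $5,500.00 = $1,375.00
Total state income tax: $366.50 + $1,375.00 = $1,741.50

$1,741.50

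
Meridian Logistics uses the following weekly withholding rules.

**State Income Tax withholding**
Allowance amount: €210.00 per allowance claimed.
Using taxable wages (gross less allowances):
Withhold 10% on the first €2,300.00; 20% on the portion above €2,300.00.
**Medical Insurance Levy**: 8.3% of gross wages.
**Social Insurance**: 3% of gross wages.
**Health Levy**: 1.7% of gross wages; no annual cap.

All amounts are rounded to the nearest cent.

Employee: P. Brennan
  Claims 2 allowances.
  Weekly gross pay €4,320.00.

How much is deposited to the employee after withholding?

€3,208.40

State Income Tax: taxable = €4,320.00 − 2×€210.00 = €3,900.00
  €230.00 + 20% × (€3,900.00 − €2,300.00) = €230.00 + 20% × €1,600.00 = €550.00
Medical Insurance Levy: 8.3% × €4,320.00 = €358.56
Social Insurance: 3% × €4,320.00 = €129.60
Health Levy: 1.7% × €4,320.00 = €73.44
Total withheld: €550.00 + €358.56 + €129.60 + €73.44 = €1,111.60
Net pay: €4,320.00 − €1,111.60 = €3,208.40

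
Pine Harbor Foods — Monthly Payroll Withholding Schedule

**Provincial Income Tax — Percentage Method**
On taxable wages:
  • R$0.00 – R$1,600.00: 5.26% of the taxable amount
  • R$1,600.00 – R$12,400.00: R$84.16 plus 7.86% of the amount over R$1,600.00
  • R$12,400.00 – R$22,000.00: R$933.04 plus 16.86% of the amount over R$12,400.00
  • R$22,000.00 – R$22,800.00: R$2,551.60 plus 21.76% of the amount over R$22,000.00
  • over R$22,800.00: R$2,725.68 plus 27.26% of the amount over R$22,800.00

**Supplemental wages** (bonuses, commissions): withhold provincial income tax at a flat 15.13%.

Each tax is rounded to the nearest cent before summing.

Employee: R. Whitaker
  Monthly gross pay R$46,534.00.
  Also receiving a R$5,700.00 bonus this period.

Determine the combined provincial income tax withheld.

R$10,057.98

Provincial Income Tax: taxable = R$46,534.00
  R$2,725.68 + 27.26% × (R$46,534.00 − R$22,800.00) = R$2,725.68 + 27.26% × R$23,734.00 = R$9,195.57
Supplemental (15.13% flat on bonus): 15.13% × R$5,700.00 = R$862.41
Total provincial income tax: R$9,195.57 + R$862.41 = R$10,057.98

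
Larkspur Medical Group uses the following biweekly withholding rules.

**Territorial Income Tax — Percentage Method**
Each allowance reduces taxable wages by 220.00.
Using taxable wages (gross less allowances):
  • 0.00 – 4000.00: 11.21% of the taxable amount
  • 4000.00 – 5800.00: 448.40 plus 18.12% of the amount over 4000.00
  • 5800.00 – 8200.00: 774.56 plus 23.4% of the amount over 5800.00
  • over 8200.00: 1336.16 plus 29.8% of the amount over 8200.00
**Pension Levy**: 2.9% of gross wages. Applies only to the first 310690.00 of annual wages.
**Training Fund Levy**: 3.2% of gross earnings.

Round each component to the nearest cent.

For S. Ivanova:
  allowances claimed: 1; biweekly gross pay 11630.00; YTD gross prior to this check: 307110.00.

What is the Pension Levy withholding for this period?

103.82

Pension Levy: cap 310690.00 − YTD 307110.00 = 3580.00 subject; 2.9% × 3580.00 = 103.82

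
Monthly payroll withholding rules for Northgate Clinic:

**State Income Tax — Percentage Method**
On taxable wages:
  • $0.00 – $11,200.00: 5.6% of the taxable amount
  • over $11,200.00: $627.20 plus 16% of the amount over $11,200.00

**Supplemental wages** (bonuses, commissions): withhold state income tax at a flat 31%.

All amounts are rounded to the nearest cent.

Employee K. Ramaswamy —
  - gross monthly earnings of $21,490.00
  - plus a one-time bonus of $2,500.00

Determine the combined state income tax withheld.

$3,048.60

State Income Tax: taxable = $21,490.00
  $627.20 + 16% × ($21,490.00 − $11,200.00) = $627.20 + 16% × $10,290.00 = $2,273.60
Supplemental (31% flat on bonus): 31% × $2,500.00 = $775.00
Total state income tax: $2,273.60 + $775.00 = $3,048.60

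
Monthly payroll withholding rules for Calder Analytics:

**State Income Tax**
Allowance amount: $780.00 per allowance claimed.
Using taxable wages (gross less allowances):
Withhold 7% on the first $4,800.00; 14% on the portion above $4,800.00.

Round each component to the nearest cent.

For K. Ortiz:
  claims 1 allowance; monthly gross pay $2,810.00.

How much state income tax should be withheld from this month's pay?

$142.10

State Income Tax: taxable = $2,810.00 − 1×$780.00 = $2,030.00
  7% × $2,030.00 = $142.10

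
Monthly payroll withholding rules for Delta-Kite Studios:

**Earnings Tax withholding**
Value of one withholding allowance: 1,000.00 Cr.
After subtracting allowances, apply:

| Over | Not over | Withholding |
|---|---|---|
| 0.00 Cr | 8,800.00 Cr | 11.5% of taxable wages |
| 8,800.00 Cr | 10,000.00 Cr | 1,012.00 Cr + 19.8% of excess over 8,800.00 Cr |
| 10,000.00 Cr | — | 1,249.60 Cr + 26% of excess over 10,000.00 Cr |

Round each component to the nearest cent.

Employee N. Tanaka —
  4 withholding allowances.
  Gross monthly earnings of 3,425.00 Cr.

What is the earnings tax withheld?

Earnings Tax: taxable = 3,425.00 Cr − 4×1,000.00 Cr = -575.00 Cr
  Taxable ≤ 0 → 0.00 Cr

0.00 Cr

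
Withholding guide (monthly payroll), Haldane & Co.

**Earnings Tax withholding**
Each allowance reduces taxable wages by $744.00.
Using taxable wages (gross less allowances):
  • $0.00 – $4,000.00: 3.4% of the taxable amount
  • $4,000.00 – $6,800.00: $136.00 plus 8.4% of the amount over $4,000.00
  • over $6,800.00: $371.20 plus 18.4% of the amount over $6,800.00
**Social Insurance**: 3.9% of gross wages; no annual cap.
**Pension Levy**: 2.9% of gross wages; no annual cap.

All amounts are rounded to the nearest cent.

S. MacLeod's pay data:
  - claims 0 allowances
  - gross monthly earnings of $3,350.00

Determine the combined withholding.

$341.70

Earnings Tax: taxable = $3,350.00
  3.4% × $3,350.00 = $113.90
Social Insurance: 3.9% × $3,350.00 = $130.65
Pension Levy: 2.9% × $3,350.00 = $97.15
Total: $113.90 + $130.65 + $97.15 = $341.70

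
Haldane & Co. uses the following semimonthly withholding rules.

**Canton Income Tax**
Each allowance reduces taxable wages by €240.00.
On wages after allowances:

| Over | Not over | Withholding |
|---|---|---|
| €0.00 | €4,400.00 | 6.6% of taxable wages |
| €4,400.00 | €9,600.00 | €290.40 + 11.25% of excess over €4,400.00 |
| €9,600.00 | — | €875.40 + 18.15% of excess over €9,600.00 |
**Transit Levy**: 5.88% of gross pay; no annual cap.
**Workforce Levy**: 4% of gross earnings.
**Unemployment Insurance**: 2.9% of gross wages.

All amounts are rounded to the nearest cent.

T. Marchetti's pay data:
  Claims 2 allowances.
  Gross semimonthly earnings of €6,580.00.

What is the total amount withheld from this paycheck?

€1,322.57

Canton Income Tax: taxable = €6,580.00 − 2×€240.00 = €6,100.00
  €290.40 + 11.25% × (€6,100.00 − €4,400.00) = €290.40 + 11.25% × €1,700.00 = €481.65
Transit Levy: 5.88% × €6,580.00 = €386.90
Workforce Levy: 4% × €6,580.00 = €263.20
Unemployment Insurance: 2.9% × €6,580.00 = €190.82
Total: €481.65 + €386.90 + €263.20 + €190.82 = €1,322.57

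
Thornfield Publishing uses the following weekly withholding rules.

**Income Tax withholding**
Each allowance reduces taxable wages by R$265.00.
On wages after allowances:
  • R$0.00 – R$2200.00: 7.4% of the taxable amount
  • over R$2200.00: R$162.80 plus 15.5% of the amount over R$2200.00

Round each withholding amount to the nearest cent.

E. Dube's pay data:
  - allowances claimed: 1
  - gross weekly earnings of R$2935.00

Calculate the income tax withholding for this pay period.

Income Tax: taxable = R$2935.00 − 1×R$265.00 = R$2670.00
  R$162.80 + 15.5% × (R$2670.00 − R$2200.00) = R$162.80 + 15.5% × R$470.00 = R$235.65

R$235.65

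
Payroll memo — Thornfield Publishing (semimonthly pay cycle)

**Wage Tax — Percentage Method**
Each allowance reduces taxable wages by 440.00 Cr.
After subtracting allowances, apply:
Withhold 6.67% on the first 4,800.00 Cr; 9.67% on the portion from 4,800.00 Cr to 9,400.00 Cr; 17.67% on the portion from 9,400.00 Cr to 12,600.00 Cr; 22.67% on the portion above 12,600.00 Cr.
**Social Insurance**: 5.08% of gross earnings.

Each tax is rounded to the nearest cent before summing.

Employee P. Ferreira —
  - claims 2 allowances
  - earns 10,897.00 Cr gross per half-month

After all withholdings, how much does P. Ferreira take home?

9,469.43 Cr

Wage Tax: taxable = 10,897.00 Cr − 2×440.00 Cr = 10,017.00 Cr
  764.98 Cr + 17.67% × (10,017.00 Cr − 9,400.00 Cr) = 764.98 Cr + 17.67% × 617.00 Cr = 874.00 Cr
Social Insurance: 5.08% × 10,897.00 Cr = 553.57 Cr
Total withheld: 874.00 Cr + 553.57 Cr = 1,427.57 Cr
Net pay: 10,897.00 Cr − 1,427.57 Cr = 9,469.43 Cr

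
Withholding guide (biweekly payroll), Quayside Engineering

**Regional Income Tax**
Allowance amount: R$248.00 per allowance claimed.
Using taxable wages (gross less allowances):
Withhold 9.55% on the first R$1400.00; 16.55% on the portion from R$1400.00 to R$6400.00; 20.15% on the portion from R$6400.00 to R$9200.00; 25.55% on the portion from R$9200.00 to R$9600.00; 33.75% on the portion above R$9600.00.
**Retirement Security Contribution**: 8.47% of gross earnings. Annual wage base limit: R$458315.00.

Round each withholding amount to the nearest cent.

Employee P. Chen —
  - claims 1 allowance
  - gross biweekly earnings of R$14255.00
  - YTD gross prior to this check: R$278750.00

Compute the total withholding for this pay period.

R$4322.36

Regional Income Tax: taxable = R$14255.00 − 1×R$248.00 = R$14007.00
  R$1627.60 + 33.75% × (R$14007.00 − R$9600.00) = R$1627.60 + 33.75% × R$4407.00 = R$3114.96
Retirement Security Contribution: 8.47% × R$14255.00 = R$1207.40
Total: R$3114.96 + R$1207.40 = R$4322.36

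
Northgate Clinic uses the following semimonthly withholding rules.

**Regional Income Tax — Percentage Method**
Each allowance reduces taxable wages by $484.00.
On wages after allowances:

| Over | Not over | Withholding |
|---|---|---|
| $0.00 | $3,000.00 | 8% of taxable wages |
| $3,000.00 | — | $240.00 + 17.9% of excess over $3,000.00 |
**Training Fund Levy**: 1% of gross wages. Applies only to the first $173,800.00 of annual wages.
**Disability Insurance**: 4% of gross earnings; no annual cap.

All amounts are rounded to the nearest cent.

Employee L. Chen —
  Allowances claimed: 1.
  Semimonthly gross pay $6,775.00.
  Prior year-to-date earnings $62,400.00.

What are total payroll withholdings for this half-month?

Regional Income Tax: taxable = $6,775.00 − 1×$484.00 = $6,291.00
  $240.00 + 17.9% × ($6,291.00 − $3,000.00) = $240.00 + 17.9% × $3,291.00 = $829.09
Training Fund Levy: 1% × $6,775.00 = $67.75
Disability Insurance: 4% × $6,775.00 = $271.00
Total: $829.09 + $67.75 + $271.00 = $1,167.84

$1,167.84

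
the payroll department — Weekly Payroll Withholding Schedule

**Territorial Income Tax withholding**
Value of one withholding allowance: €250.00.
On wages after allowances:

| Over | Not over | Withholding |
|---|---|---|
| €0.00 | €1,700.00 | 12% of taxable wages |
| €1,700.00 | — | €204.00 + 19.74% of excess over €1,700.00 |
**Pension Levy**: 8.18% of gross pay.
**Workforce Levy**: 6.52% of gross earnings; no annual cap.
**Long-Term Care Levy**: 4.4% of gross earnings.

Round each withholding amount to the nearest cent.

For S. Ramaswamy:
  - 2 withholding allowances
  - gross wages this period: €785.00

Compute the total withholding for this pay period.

€184.13

Territorial Income Tax: taxable = €785.00 − 2×€250.00 = €285.00
  12% × €285.00 = €34.20
Pension Levy: 8.18% × €785.00 = €64.21
Workforce Levy: 6.52% × €785.00 = €51.18
Long-Term Care Levy: 4.4% × €785.00 = €34.54
Total: €34.20 + €64.21 + €51.18 + €34.54 = €184.13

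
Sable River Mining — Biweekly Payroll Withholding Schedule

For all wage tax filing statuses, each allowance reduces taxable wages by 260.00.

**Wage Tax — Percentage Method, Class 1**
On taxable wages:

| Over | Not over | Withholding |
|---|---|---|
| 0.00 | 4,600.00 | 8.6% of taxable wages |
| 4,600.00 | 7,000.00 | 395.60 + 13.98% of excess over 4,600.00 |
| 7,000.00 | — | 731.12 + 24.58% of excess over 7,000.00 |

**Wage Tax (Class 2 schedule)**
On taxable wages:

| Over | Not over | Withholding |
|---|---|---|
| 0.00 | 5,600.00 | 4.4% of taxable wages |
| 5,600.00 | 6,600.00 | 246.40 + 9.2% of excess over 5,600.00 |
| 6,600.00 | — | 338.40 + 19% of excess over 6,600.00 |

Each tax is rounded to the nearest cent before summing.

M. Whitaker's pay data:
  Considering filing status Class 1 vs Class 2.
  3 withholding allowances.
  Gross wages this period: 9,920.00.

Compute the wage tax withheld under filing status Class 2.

Wage Tax (Class 2): taxable = 9,920.00 − 3×260.00 = 9,140.00
  338.40 + 19% × (9,140.00 − 6,600.00) = 338.40 + 19% × 2,540.00 = 821.00

821.00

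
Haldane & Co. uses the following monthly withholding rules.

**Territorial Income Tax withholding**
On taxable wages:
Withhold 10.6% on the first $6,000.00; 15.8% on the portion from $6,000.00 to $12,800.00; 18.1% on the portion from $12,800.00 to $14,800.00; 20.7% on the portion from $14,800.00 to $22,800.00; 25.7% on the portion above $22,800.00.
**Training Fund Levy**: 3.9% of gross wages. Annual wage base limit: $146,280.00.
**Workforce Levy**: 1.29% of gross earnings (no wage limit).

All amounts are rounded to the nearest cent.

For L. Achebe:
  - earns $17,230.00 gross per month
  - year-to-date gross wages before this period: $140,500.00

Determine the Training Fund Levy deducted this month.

Training Fund Levy: cap $146,280.00 − YTD $140,500.00 = $5,780.00 subject; 3.9% × $5,780.00 = $225.42

$225.42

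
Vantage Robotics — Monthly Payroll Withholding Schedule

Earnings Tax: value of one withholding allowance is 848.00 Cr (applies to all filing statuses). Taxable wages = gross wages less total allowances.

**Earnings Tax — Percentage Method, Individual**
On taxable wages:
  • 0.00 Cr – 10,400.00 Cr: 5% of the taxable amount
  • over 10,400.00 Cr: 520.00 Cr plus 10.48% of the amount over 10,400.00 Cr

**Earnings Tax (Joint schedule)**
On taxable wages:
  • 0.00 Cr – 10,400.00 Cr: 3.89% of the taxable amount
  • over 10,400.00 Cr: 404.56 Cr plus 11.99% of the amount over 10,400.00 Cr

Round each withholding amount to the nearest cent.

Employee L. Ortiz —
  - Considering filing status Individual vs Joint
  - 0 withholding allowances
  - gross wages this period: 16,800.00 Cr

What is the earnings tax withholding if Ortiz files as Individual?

Earnings Tax (Individual): taxable = 16,800.00 Cr
  520.00 Cr + 10.48% × (16,800.00 Cr − 10,400.00 Cr) = 520.00 Cr + 10.48% × 6,400.00 Cr = 1,190.72 Cr

1,190.72 Cr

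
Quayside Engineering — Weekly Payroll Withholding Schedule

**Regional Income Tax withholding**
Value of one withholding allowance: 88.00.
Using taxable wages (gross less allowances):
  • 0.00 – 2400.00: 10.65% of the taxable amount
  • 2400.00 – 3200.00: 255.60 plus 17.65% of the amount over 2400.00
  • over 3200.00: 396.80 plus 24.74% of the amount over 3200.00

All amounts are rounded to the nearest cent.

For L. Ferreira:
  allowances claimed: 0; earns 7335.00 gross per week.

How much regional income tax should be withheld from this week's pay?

1419.80

Regional Income Tax: taxable = 7335.00
  396.80 + 24.74% × (7335.00 − 3200.00) = 396.80 + 24.74% × 4135.00 = 1419.80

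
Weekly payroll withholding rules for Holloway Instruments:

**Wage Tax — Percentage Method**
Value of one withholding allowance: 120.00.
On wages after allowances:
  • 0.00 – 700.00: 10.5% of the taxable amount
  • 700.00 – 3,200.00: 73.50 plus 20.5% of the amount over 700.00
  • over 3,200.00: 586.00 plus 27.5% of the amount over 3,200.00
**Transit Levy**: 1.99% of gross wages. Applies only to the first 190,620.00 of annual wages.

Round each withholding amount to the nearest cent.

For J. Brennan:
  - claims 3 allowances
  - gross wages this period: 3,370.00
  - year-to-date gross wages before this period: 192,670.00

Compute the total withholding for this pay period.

547.05

Wage Tax: taxable = 3,370.00 − 3×120.00 = 3,010.00
  73.50 + 20.5% × (3,010.00 − 700.00) = 73.50 + 20.5% × 2,310.00 = 547.05
Transit Levy: YTD 192,670.00 ≥ cap 190,620.00 → 0.00
Total: 547.05 + 0.00 = 547.05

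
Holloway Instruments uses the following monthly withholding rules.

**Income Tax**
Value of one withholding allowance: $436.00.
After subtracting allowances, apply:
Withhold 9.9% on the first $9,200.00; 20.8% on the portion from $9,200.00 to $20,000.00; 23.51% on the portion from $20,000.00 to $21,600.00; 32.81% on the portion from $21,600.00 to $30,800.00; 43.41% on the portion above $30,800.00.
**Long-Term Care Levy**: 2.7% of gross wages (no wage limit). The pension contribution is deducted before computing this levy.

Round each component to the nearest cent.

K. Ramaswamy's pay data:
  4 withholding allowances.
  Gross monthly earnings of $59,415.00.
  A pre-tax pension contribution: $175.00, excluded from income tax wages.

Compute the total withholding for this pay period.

$19,740.09

Income Tax: taxable = $59,415.00 − $175.00 − 4×$436.00 = $57,496.00
  $6,551.88 + 43.41% × ($57,496.00 − $30,800.00) = $6,551.88 + 43.41% × $26,696.00 = $18,140.61
Long-Term Care Levy: 2.7% × $59,240.00 = $1,599.48
Total: $18,140.61 + $1,599.48 = $19,740.09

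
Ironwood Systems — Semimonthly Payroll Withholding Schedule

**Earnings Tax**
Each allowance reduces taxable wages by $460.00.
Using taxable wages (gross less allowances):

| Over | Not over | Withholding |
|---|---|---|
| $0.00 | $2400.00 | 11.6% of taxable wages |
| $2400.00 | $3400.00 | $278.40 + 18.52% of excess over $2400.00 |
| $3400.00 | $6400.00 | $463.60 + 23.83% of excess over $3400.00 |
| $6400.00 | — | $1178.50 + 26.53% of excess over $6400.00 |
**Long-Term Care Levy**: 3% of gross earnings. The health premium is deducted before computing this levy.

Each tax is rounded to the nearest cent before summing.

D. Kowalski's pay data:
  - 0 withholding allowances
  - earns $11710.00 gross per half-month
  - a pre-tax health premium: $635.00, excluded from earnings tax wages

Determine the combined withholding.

$2751.03

Earnings Tax: taxable = $11710.00 − $635.00 = $11075.00
  $1178.50 + 26.53% × ($11075.00 − $6400.00) = $1178.50 + 26.53% × $4675.00 = $2418.78
Long-Term Care Levy: 3% × $11075.00 = $332.25
Total: $2418.78 + $332.25 = $2751.03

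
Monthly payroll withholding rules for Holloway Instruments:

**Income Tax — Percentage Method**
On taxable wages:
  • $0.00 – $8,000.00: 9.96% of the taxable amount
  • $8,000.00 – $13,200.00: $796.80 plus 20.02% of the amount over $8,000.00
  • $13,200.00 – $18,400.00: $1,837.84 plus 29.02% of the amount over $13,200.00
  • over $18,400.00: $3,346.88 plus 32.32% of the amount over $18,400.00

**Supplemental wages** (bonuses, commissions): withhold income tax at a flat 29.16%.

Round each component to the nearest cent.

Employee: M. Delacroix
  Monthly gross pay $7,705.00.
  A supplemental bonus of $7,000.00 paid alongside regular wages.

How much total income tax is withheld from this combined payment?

Income Tax: taxable = $7,705.00
  9.96% × $7,705.00 = $767.42
Supplemental (29.16% flat on bonus): 29.16% × $7,000.00 = $2,041.20
Total income tax: $767.42 + $2,041.20 = $2,808.62

$2,808.62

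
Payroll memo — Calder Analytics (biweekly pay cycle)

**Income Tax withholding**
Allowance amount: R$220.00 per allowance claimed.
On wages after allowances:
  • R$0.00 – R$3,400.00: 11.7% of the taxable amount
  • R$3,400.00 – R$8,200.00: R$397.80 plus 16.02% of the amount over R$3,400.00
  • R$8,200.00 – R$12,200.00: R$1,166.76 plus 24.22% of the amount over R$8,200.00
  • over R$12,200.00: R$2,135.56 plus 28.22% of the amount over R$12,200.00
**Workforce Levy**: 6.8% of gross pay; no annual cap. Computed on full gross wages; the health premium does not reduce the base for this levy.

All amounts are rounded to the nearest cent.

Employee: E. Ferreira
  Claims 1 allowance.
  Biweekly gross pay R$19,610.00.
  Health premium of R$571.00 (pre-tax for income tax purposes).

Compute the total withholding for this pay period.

Income Tax: taxable = R$19,610.00 − R$571.00 − 1×R$220.00 = R$18,819.00
  R$2,135.56 + 28.22% × (R$18,819.00 − R$12,200.00) = R$2,135.56 + 28.22% × R$6,619.00 = R$4,003.44
Workforce Levy: 6.8% × R$19,610.00 = R$1,333.48
Total: R$4,003.44 + R$1,333.48 = R$5,336.92

R$5,336.92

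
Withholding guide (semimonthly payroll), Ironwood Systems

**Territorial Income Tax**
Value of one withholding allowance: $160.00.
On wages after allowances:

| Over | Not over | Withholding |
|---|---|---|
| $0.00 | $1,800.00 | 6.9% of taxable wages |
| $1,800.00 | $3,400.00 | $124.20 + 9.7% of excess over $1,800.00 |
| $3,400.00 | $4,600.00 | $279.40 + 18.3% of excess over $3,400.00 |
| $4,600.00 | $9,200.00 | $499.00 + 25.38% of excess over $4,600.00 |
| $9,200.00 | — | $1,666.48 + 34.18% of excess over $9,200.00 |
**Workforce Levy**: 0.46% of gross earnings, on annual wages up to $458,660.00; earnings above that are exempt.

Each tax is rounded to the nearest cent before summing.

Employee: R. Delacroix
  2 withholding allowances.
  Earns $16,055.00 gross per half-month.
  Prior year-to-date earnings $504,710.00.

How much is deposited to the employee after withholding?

$12,154.86

Territorial Income Tax: taxable = $16,055.00 − 2×$160.00 = $15,735.00
  $1,666.48 + 34.18% × ($15,735.00 − $9,200.00) = $1,666.48 + 34.18% × $6,535.00 = $3,900.14
Workforce Levy: YTD $504,710.00 ≥ cap $458,660.00 → $0.00
Total withheld: $3,900.14 + $0.00 = $3,900.14
Net pay: $16,055.00 − $3,900.14 = $12,154.86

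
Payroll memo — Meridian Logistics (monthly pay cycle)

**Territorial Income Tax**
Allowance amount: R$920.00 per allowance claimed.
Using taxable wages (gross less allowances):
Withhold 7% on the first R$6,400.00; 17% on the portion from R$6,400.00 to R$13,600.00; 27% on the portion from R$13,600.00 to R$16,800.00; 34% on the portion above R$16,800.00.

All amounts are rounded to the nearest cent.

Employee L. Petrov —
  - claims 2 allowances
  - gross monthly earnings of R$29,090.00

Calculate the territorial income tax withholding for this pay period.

R$6,089.00

Territorial Income Tax: taxable = R$29,090.00 − 2×R$920.00 = R$27,250.00
  R$2,536.00 + 34% × (R$27,250.00 − R$16,800.00) = R$2,536.00 + 34% × R$10,450.00 = R$6,089.00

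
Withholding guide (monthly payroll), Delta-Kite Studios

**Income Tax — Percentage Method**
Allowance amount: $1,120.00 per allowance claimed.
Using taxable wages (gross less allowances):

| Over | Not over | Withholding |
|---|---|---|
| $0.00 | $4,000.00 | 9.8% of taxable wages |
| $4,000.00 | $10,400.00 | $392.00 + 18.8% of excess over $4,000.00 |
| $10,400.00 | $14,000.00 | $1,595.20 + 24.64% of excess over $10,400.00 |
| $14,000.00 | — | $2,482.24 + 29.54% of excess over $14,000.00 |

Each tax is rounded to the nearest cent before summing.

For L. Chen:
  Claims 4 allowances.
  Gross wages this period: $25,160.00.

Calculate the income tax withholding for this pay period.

Income Tax: taxable = $25,160.00 − 4×$1,120.00 = $20,680.00
  $2,482.24 + 29.54% × ($20,680.00 − $14,000.00) = $2,482.24 + 29.54% × $6,680.00 = $4,455.51

$4,455.51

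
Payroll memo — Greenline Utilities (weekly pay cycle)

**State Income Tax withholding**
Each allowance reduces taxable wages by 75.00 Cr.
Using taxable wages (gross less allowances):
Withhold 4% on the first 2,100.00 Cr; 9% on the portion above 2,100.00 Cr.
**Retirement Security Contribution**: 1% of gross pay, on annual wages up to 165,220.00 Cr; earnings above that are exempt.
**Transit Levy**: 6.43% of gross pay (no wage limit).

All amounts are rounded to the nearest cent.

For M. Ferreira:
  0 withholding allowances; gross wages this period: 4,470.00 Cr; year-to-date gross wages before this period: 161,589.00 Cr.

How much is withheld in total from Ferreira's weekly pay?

621.03 Cr

State Income Tax: taxable = 4,470.00 Cr
  84.00 Cr + 9% × (4,470.00 Cr − 2,100.00 Cr) = 84.00 Cr + 9% × 2,370.00 Cr = 297.30 Cr
Retirement Security Contribution: cap 165,220.00 Cr − YTD 161,589.00 Cr = 3,631.00 Cr subject; 1% × 3,631.00 Cr = 36.31 Cr
Transit Levy: 6.43% × 4,470.00 Cr = 287.42 Cr
Total: 297.30 Cr + 36.31 Cr + 287.42 Cr = 621.03 Cr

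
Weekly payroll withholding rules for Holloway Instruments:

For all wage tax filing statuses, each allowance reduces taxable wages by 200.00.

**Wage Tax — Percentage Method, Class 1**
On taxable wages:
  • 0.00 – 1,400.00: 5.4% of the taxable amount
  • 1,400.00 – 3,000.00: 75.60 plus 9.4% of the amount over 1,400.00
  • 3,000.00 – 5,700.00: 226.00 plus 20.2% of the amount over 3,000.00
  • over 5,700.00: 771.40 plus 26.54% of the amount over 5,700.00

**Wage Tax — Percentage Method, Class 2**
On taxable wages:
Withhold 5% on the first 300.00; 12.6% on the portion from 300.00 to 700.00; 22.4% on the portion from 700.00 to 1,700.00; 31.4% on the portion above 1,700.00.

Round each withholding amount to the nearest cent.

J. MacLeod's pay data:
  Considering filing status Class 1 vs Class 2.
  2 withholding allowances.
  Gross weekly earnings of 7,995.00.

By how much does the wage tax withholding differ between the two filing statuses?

866.10

Wage Tax (Class 1): taxable = 7,995.00 − 2×200.00 = 7,595.00
  771.40 + 26.54% × (7,595.00 − 5,700.00) = 771.40 + 26.54% × 1,895.00 = 1,274.33
Wage Tax (Class 2): taxable = 7,995.00 − 2×200.00 = 7,595.00
  289.40 + 31.4% × (7,595.00 − 1,700.00) = 289.40 + 31.4% × 5,895.00 = 2,140.43
Difference: |1,274.33 − 2,140.43| = 866.10 (higher under Class 2)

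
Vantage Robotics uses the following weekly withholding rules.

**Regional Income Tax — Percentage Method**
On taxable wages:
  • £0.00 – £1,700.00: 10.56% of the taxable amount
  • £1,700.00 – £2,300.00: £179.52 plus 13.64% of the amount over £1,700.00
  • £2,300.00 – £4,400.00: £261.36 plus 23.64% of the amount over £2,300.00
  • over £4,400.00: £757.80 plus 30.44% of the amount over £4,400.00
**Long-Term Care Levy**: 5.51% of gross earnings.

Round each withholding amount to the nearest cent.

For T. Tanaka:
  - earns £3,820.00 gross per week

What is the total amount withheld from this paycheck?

Regional Income Tax: taxable = £3,820.00
  £261.36 + 23.64% × (£3,820.00 − £2,300.00) = £261.36 + 23.64% × £1,520.00 = £620.69
Long-Term Care Levy: 5.51% × £3,820.00 = £210.48
Total: £620.69 + £210.48 = £831.17

£831.17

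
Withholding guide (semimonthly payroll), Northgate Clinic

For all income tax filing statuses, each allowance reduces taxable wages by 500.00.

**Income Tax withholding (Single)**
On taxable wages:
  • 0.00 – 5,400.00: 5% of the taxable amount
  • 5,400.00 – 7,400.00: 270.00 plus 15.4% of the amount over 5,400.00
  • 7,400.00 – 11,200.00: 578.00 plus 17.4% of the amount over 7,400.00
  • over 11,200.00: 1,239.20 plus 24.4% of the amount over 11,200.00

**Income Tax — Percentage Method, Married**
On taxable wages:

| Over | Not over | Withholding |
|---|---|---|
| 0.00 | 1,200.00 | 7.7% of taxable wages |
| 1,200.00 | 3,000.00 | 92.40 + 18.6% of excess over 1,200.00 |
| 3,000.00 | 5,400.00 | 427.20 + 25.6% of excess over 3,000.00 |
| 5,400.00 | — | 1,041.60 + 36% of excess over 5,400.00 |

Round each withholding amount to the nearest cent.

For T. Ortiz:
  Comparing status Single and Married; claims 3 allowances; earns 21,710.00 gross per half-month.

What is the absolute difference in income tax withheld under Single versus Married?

2,935.56

Income Tax (Single): taxable = 21,710.00 − 3×500.00 = 20,210.00
  1,239.20 + 24.4% × (20,210.00 − 11,200.00) = 1,239.20 + 24.4% × 9,010.00 = 3,437.64
Income Tax (Married): taxable = 21,710.00 − 3×500.00 = 20,210.00
  1,041.60 + 36% × (20,210.00 − 5,400.00) = 1,041.60 + 36% × 14,810.00 = 6,373.20
Difference: |3,437.64 − 6,373.20| = 2,935.56 (higher under Married)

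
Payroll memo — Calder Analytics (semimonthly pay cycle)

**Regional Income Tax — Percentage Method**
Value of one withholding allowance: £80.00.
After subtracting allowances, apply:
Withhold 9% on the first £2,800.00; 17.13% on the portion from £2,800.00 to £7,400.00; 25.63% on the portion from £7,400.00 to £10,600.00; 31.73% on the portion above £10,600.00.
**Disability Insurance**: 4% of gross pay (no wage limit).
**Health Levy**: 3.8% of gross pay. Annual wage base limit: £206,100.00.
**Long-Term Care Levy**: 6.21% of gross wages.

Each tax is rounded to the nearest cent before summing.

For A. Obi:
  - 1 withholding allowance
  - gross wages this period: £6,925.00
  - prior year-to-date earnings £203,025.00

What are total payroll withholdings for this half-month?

£1,768.80

Regional Income Tax: taxable = £6,925.00 − 1×£80.00 = £6,845.00
  £252.00 + 17.13% × (£6,845.00 − £2,800.00) = £252.00 + 17.13% × £4,045.00 = £944.91
Disability Insurance: 4% × £6,925.00 = £277.00
Health Levy: cap £206,100.00 − YTD £203,025.00 = £3,075.00 subject; 3.8% × £3,075.00 = £116.85
Long-Term Care Levy: 6.21% × £6,925.00 = £430.04
Total: £944.91 + £277.00 + £116.85 + £430.04 = £1,768.80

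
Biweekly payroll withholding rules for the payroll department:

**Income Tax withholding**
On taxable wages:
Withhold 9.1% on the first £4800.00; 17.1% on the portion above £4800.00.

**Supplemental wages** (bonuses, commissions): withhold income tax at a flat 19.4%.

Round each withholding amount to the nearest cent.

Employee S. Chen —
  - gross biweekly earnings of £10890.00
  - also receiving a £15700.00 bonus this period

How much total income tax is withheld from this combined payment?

£4523.99

Income Tax: taxable = £10890.00
  £436.80 + 17.1% × (£10890.00 − £4800.00) = £436.80 + 17.1% × £6090.00 = £1478.19
Supplemental (19.4% flat on bonus): 19.4% × £15700.00 = £3045.80
Total income tax: £1478.19 + £3045.80 = £4523.99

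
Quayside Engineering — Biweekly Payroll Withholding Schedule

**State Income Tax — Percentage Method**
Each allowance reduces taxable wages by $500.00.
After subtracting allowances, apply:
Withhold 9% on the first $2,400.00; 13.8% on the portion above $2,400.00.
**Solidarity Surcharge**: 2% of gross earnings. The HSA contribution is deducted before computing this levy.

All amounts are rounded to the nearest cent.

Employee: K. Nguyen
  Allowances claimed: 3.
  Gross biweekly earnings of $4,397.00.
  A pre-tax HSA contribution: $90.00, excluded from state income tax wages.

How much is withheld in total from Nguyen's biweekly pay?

State Income Tax: taxable = $4,397.00 − $90.00 − 3×$500.00 = $2,807.00
  $216.00 + 13.8% × ($2,807.00 − $2,400.00) = $216.00 + 13.8% × $407.00 = $272.17
Solidarity Surcharge: 2% × $4,307.00 = $86.14
Total: $272.17 + $86.14 = $358.31

$358.31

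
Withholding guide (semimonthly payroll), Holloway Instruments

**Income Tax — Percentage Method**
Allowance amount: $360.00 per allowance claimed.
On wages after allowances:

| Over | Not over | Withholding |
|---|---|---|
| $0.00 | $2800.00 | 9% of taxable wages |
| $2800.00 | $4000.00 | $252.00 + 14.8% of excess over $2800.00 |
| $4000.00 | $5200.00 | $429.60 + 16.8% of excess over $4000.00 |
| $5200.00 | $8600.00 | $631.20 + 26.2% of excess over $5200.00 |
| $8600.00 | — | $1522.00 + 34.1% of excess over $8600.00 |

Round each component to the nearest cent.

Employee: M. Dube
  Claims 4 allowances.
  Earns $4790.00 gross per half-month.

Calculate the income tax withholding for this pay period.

$333.40

Income Tax: taxable = $4790.00 − 4×$360.00 = $3350.00
  $252.00 + 14.8% × ($3350.00 − $2800.00) = $252.00 + 14.8% × $550.00 = $333.40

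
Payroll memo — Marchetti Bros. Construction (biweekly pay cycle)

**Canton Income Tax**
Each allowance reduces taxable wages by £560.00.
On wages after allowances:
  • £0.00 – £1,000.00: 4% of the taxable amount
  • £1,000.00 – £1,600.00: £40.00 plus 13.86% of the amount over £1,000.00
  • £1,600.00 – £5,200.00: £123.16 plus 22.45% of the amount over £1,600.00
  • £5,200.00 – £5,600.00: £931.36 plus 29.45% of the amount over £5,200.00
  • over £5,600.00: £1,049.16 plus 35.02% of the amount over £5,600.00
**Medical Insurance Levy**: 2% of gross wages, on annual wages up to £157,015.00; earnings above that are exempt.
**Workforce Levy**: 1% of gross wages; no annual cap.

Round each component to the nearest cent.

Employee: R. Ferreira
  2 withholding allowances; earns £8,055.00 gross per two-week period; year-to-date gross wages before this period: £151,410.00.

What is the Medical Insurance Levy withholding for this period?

£112.10

Medical Insurance Levy: cap £157,015.00 − YTD £151,410.00 = £5,605.00 subject; 2% × £5,605.00 = £112.10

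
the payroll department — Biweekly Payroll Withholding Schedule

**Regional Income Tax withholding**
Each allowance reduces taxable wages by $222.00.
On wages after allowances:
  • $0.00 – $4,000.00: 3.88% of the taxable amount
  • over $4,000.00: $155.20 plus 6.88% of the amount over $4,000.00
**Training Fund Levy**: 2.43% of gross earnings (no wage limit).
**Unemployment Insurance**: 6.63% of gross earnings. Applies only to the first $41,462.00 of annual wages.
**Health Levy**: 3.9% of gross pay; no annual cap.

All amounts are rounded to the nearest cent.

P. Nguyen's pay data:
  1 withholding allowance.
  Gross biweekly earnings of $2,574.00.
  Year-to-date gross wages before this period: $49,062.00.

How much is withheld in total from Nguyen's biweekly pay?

Regional Income Tax: taxable = $2,574.00 − 1×$222.00 = $2,352.00
  3.88% × $2,352.00 = $91.26
Training Fund Levy: 2.43% × $2,574.00 = $62.55
Unemployment Insurance: YTD $49,062.00 ≥ cap $41,462.00 → $0.00
Health Levy: 3.9% × $2,574.00 = $100.39
Total: $91.26 + $62.55 + $0.00 + $100.39 = $254.20

$254.20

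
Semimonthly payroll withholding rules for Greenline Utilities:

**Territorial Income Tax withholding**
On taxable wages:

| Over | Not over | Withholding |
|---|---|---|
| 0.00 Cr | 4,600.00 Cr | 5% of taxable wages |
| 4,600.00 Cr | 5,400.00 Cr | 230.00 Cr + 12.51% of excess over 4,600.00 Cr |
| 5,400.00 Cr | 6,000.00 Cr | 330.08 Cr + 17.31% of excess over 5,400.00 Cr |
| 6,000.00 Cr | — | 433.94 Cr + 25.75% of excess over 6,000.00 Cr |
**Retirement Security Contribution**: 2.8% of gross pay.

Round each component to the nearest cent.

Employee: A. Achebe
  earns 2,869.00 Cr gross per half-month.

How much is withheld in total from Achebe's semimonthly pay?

Territorial Income Tax: taxable = 2,869.00 Cr
  5% × 2,869.00 Cr = 143.45 Cr
Retirement Security Contribution: 2.8% × 2,869.00 Cr = 80.33 Cr
Total: 143.45 Cr + 80.33 Cr = 223.78 Cr

223.78 Cr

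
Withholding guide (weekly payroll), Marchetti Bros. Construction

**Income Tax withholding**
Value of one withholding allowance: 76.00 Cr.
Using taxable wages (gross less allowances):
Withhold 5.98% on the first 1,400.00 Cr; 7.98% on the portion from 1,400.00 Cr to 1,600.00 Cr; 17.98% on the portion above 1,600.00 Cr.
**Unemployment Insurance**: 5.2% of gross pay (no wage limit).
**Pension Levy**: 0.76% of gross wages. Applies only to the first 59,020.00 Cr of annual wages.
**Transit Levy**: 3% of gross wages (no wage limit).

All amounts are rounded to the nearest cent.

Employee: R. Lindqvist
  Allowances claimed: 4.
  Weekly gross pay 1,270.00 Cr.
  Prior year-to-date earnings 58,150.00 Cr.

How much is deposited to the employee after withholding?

1,101.48 Cr

Income Tax: taxable = 1,270.00 Cr − 4×76.00 Cr = 966.00 Cr
  5.98% × 966.00 Cr = 57.77 Cr
Unemployment Insurance: 5.2% × 1,270.00 Cr = 66.04 Cr
Pension Levy: cap 59,020.00 Cr − YTD 58,150.00 Cr = 870.00 Cr subject; 0.76% × 870.00 Cr = 6.61 Cr
Transit Levy: 3% × 1,270.00 Cr = 38.10 Cr
Total withheld: 57.77 Cr + 66.04 Cr + 6.61 Cr + 38.10 Cr = 168.52 Cr
Net pay: 1,270.00 Cr − 168.52 Cr = 1,101.48 Cr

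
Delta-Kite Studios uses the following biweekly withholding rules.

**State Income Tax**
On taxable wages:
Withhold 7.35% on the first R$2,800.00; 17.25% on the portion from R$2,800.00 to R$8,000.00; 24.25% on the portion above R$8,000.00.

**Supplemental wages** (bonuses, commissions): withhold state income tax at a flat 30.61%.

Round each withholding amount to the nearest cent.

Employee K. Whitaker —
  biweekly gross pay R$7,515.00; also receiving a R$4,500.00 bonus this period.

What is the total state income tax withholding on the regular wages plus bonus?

State Income Tax: taxable = R$7,515.00
  R$205.80 + 17.25% × (R$7,515.00 − R$2,800.00) = R$205.80 + 17.25% × R$4,715.00 = R$1,019.14
Supplemental (30.61% flat on bonus): 30.61% × R$4,500.00 = R$1,377.45
Total state income tax: R$1,019.14 + R$1,377.45 = R$2,396.59

R$2,396.59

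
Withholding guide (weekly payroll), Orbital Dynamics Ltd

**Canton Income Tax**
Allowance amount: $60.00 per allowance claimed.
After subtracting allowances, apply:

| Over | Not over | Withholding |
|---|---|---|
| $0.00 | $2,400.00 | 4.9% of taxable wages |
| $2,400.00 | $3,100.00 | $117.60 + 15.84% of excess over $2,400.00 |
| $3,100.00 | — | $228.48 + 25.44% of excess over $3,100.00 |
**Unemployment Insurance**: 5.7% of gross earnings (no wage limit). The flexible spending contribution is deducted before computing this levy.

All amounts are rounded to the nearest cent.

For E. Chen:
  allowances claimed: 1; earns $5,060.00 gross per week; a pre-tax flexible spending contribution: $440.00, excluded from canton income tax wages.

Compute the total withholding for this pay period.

Canton Income Tax: taxable = $5,060.00 − $440.00 − 1×$60.00 = $4,560.00
  $228.48 + 25.44% × ($4,560.00 − $3,100.00) = $228.48 + 25.44% × $1,460.00 = $599.90
Unemployment Insurance: 5.7% × $4,620.00 = $263.34
Total: $599.90 + $263.34 = $863.24

$863.24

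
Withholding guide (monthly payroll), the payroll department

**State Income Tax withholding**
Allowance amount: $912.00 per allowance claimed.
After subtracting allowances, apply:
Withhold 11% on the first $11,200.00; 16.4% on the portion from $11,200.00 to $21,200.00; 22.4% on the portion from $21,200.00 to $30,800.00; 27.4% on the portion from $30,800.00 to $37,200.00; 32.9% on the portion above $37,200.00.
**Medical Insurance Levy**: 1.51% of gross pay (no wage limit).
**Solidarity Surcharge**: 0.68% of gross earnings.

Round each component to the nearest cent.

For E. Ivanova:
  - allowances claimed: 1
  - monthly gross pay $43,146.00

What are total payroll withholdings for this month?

$9,377.08

State Income Tax: taxable = $43,146.00 − 1×$912.00 = $42,234.00
  $6,776.00 + 32.9% × ($42,234.00 − $37,200.00) = $6,776.00 + 32.9% × $5,034.00 = $8,432.19
Medical Insurance Levy: 1.51% × $43,146.00 = $651.50
Solidarity Surcharge: 0.68% × $43,146.00 = $293.39
Total: $8,432.19 + $651.50 + $293.39 = $9,377.08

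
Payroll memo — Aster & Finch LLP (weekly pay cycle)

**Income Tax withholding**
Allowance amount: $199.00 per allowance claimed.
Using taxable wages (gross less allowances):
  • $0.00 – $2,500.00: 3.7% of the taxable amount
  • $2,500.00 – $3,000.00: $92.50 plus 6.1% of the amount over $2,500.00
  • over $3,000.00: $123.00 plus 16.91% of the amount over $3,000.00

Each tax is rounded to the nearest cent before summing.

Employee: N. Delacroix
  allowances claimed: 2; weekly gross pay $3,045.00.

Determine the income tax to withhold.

$101.47

Income Tax: taxable = $3,045.00 − 2×$199.00 = $2,647.00
  $92.50 + 6.1% × ($2,647.00 − $2,500.00) = $92.50 + 6.1% × $147.00 = $101.47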